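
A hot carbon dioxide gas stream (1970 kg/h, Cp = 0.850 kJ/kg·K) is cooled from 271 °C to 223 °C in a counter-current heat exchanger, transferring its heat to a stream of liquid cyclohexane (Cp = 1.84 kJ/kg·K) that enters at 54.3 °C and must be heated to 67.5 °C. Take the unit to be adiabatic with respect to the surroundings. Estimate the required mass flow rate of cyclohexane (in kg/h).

ṁ_c = 3310 kg/h

Heat released by hot stream: Q = 1970 × 0.850 × (271 − 223) = 80376 kJ/h
Energy balance on cold side (adiabatic exchanger): Q = ṁ_c·Cp_c·(T_c,out − T_c,in)
ṁ_c = 80376 / [1.84 × (67.5 − 54.3)] = 3309.3 kg/h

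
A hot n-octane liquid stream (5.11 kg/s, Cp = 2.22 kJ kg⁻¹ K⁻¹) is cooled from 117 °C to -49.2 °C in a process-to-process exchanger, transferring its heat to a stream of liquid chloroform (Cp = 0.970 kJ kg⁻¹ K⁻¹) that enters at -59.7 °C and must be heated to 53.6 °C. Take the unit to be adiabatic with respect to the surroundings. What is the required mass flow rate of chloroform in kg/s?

Heat released by hot stream: Q = 5.11 × 2.22 × (117 − -49.2) = 1885.4 kJ/s
Energy balance on cold side (adiabatic exchanger): Q = ṁ_c·Cp_c·(T_c,out − T_c,in)
ṁ_c = 1885.4 / [0.970 × (53.6 − -59.7)] = 17.155 kg/s

ṁ_c = 17.2 kg/s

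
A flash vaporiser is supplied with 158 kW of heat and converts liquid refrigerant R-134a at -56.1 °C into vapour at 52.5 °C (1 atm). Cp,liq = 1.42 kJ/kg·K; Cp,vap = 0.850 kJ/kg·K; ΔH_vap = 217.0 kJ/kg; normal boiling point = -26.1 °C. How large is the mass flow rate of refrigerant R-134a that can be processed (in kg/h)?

ṁ = 1740 kg/h

Δh = 1.42×(-26.1−-56.1) + 217.0 + 0.850×(52.5−-26.1) = 326.41 kJ/kg
Q = 158 kW = 158 kJ/s = 568800 kJ/h
ṁ = Q/Δh = 568800 / 326.41 = 1742.6 kg/h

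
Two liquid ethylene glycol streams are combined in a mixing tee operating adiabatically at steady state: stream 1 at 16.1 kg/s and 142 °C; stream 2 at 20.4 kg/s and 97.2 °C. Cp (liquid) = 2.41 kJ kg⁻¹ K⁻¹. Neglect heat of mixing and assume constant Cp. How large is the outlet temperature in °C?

Adiabatic, steady state ⇒ Σ ṁᵢCp,ᵢ(T_out − Tᵢ) = 0
Σ ṁᵢCp,ᵢTᵢ = 16.1×2.41×142 + 20.4×2.41×97.2 = 10288
Σ ṁᵢCp,ᵢ = 16.1×2.41 + 20.4×2.41 = 87.965
T_out = 10288 / 87.965 = 116.96 °C

T_out = 117 °C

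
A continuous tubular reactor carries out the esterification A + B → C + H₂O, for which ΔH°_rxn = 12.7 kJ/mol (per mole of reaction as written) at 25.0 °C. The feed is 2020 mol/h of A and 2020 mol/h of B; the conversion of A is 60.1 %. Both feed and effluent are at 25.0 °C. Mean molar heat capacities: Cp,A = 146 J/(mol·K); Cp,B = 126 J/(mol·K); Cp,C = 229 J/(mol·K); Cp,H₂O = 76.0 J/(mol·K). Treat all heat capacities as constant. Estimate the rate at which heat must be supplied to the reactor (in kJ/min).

Extent of reaction ξ = 0.601 × 2020 = 1214 mol/h
Reaction term: ξ·ΔH°_rxn = 1214 × 12.7 = 15418 kJ/h
Q = ΔH = 15418 kJ/h = 4.2828 kW
Heat supplied = 256.97 kJ/min

Q_in = 257 kJ/min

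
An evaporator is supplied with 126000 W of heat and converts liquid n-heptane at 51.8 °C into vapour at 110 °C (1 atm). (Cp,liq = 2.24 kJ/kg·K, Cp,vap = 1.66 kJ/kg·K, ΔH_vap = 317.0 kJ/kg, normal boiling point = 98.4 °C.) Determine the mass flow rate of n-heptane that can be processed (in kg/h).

Δh = 2.24×(98.4−51.8) + 317.0 + 1.66×(110−98.4) = 440.64 kJ/kg
Q = 126000 W = 126 kJ/s = 453600 kJ/h
ṁ = Q/Δh = 453600 / 440.64 = 1029.4 kg/h

ṁ = 1030 kg/h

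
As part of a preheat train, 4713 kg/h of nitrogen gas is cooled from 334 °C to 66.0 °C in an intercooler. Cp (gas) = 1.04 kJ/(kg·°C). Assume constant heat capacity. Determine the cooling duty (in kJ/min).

Q_c = 21900 kJ/min

Q = ṁ·Cp·ΔT = 4713 × 1.04 × (66.0 − 334) = -1.3136e+06 kJ/h
Converting: 1.3136e+06 / 3600 s = 364.89 kW
Cooling duty = 21893 kJ/min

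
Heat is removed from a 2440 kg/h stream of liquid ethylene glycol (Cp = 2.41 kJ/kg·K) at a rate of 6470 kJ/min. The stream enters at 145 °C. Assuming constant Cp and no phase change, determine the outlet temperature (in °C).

T_out = 79.0 °C

Q = 6470 kJ/min = 388200 kJ/h
ΔT = Q/(ṁ·Cp) = 388200/(2440×2.41) = 66.016 K
T_out = 145 − 66.016 = 78.984 °C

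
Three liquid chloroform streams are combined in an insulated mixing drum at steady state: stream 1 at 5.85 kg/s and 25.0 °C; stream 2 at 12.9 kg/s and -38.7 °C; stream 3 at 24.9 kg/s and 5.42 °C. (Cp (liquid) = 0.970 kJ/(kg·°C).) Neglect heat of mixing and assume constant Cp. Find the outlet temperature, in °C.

No heat crosses the boundary, so H_out = H_in.
Σ ṁᵢCp,ᵢTᵢ = 5.85×0.970×25.0 + 12.9×0.970×-38.7 + 24.9×0.970×5.42 = -211.48
Σ ṁᵢCp,ᵢ = 5.85×0.970 + 12.9×0.970 + 24.9×0.970 = 42.34
T_out = -211.48 / 42.34 = -4.9948 °C

T_out = -4.99 °C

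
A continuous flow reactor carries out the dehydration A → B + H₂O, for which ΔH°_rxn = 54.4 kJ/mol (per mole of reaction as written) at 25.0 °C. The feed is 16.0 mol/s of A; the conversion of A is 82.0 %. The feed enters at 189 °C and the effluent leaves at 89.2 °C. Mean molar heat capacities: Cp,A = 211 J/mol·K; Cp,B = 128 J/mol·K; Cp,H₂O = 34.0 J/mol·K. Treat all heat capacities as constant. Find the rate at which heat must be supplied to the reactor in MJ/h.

Extent of reaction ξ = 0.820 × 16.0 = 13.12 mol/s
Reaction term: ξ·ΔH°_rxn = 13.12 × 54.4 = 713.73 kJ/s
Sensible, feed 189→25 °C: -553.66 kJ/s
Outlet flows (mol/s): A 2.88, B 13.12, H₂O 13.12
Sensible, products 25→89.2 °C: 175.47 kJ/s
Q = ΔH = 335.53 kJ/s = 335.53 kW
Heat supplied = 1207.9 MJ/h

Q_in = 1210 MJ/h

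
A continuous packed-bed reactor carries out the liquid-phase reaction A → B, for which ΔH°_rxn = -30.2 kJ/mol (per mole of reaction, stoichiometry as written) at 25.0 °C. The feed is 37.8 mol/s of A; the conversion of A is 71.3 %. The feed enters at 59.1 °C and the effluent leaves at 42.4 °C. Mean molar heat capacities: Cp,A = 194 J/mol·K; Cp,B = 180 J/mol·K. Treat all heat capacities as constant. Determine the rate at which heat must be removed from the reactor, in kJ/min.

Extent of reaction ξ = 0.713 × 37.8 = 26.951 mol/s
Reaction term: ξ·ΔH°_rxn = 26.951 × -30.2 = -813.93 kJ/s
Sensible, feed 59.1→25 °C: -250.06 kJ/s
Outlet flows (mol/s): A 10.849, B 26.951
Sensible, products 25→42.4 °C: 121.03 kJ/s
Q = ΔH = -942.96 kJ/s = -942.96 kW
Heat removed = 56578 kJ/min

Q_out = 56600 kJ/min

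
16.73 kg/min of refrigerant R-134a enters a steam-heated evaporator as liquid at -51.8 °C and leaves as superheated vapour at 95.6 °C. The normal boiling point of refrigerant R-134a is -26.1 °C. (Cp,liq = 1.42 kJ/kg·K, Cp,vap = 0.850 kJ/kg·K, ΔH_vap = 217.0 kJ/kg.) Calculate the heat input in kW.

liquid -51.8→-26.1 °C: 36.494 kJ/kg
vaporisation at -26.1 °C: 217 kJ/kg
vapour -26.1→95.6 °C: 103.44 kJ/kg
Δh = 36.494 + 217 + 103.44 = 356.94 kJ/kg
Q = ṁ·Δh = 16.73 kg/min × 356.94 kJ/kg = 5971.6 kJ/min
|Q| = 99.526 kW

Q = 99.5 kW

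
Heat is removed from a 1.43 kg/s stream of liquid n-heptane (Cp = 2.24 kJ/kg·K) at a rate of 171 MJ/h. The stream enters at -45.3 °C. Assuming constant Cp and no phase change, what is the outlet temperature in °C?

T_out = -60.1 °C

Q = 171 MJ/h = 47.5 kJ/s
ΔT = Q/(ṁ·Cp) = 47.5/(1.43×2.24) = 14.829 K
T_out = -45.3 − 14.829 = -60.129 °C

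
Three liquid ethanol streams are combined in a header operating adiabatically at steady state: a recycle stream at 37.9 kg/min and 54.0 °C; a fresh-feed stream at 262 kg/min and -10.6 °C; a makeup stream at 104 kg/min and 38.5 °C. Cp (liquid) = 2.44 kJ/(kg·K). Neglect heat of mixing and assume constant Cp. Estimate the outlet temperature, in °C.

T_out = 8.10 °C

Energy balance with Q = 0: Σ ṁᵢCp,ᵢ(T_out − Tᵢ) = 0
Σ ṁᵢCp,ᵢTᵢ = 37.9×2.44×54.0 + 262×2.44×-10.6 + 104×2.44×38.5 = 7987.1
Σ ṁᵢCp,ᵢ = 37.9×2.44 + 262×2.44 + 104×2.44 = 985.52
T_out = 7987.1 / 985.52 = 8.1045 °C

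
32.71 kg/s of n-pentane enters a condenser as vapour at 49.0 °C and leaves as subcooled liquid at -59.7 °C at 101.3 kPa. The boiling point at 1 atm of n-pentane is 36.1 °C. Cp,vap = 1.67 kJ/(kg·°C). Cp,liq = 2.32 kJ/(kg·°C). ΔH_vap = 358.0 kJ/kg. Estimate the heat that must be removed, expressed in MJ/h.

vapour 49.0→36.1 °C: -21.543 kJ/kg
condensation at 36.1 °C: -358 kJ/kg
liquid 36.1→-59.7 °C: -222.26 kJ/kg
Δh = -21.543 + -358 + -222.26 = -601.8 kJ/kg
Q = ṁ·Δh = 32.71 kg/s × -601.8 kJ/kg = -19685 kJ/s
|Q| = 19685 kW = 70865 MJ/h

Q_c = 70900 MJ/h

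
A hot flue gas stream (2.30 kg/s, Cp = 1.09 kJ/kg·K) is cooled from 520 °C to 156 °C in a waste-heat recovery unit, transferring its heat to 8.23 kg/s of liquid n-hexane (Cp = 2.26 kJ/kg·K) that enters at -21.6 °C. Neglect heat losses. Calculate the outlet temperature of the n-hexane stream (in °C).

Heat released by hot stream: Q = 2.30 × 1.09 × (520 − 156) = 912.55 kJ/s
Energy balance on cold side (adiabatic exchanger): Q = ṁ_c·Cp_c·(T_c,out − T_c,in)
T_c,out = -21.6 + 912.55/(8.23 × 2.26) = 27.462 °C

T_c,out = 27.5 °C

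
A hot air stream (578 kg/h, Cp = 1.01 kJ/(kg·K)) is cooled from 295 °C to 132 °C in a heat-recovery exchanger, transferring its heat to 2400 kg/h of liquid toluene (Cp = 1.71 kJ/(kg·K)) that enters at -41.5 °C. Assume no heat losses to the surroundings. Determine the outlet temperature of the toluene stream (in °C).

T_c,out = -18.3 °C

Heat released by hot stream: Q = 578 × 1.01 × (295 − 132) = 95156 kJ/h
Energy balance on cold side (adiabatic exchanger): Q = ṁ_c·Cp_c·(T_c,out − T_c,in)
T_c,out = -41.5 + 95156/(2400 × 1.71) = -18.314 °C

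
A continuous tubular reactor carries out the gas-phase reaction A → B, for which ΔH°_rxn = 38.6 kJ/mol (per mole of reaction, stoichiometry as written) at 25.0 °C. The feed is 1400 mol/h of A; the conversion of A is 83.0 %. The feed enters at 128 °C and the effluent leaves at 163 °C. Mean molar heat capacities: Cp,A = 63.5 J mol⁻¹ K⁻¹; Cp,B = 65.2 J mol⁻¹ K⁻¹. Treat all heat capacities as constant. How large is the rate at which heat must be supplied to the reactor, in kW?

Q_in = 13.4 kW

Extent of reaction ξ = 0.830 × 1400 = 1162 mol/h
Reaction term: ξ·ΔH°_rxn = 1162 × 38.6 = 44853 kJ/h
Sensible, feed 128→25 °C: -9156.7 kJ/h
Outlet flows (mol/h): A 238, B 1162
Sensible, products 25→163 °C: 12541 kJ/h
Q = ΔH = 48237 kJ/h = 13.399 kW
Heat supplied = 13.399 kW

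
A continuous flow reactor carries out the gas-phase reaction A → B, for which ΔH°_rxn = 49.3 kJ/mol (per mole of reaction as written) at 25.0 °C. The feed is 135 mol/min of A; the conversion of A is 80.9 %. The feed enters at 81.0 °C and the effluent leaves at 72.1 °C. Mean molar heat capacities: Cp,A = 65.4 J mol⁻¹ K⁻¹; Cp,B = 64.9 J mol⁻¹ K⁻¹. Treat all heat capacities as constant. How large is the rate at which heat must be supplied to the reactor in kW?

Q_in = 88.4 kW

Extent of reaction ξ = 0.809 × 135 = 109.22 mol/min
Reaction term: ξ·ΔH°_rxn = 109.22 × 49.3 = 5384.3 kJ/min
Sensible, feed 81.0→25 °C: -494.42 kJ/min
Outlet flows (mol/min): A 25.785, B 109.22
Sensible, products 25→72.1 °C: 413.27 kJ/min
Q = ΔH = 5303.1 kJ/min = 88.386 kW
Heat supplied = 88.386 kW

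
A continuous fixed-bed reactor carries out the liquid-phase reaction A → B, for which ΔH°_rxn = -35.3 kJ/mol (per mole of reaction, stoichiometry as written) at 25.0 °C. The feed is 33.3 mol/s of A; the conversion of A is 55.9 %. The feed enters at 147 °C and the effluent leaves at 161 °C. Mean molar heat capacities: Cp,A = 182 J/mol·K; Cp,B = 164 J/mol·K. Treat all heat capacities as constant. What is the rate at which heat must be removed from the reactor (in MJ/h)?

Q_out = 2220 MJ/h

Extent of reaction ξ = 0.559 × 33.3 = 18.615 mol/s
Reaction term: ξ·ΔH°_rxn = 18.615 × -35.3 = -657.1 kJ/s
Sensible, feed 147→25 °C: -739.39 kJ/s
Outlet flows (mol/s): A 14.685, B 18.615
Sensible, products 25→161 °C: 778.67 kJ/s
Q = ΔH = -617.82 kJ/s = -617.82 kW
Heat removed = 2224.1 MJ/h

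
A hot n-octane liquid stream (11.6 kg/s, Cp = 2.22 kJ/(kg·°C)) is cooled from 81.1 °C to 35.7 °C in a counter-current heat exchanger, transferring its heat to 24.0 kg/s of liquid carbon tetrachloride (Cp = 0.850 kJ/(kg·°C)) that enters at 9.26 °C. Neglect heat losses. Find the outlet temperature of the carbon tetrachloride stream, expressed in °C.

Heat released by hot stream: Q = 11.6 × 2.22 × (81.1 − 35.7) = 1169.1 kJ/s
Energy balance on cold side (adiabatic exchanger): Q = ṁ_c·Cp_c·(T_c,out − T_c,in)
T_c,out = 9.26 + 1169.1/(24.0 × 0.850) = 66.571 °C

T_c,out = 66.6 °C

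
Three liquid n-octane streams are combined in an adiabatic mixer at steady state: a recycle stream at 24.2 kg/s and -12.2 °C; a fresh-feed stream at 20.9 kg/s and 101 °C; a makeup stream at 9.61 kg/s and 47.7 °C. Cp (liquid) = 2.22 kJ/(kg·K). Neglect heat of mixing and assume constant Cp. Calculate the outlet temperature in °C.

No heat crosses the boundary, so H_out = H_in.
T_out = Σ ṁᵢCp,ᵢTᵢ / Σ ṁᵢCp,ᵢ
      = 5048.4 / 121.46 = 41.566 °C

T_out = 41.6 °C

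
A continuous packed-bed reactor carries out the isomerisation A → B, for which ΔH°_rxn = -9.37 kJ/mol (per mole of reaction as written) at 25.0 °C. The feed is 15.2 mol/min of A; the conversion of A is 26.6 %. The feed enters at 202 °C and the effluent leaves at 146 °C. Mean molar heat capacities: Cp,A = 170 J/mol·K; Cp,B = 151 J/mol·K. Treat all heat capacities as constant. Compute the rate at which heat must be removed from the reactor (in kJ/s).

Extent of reaction ξ = 0.266 × 15.2 = 4.0432 mol/min
Reaction term: ξ·ΔH°_rxn = 4.0432 × -9.37 = -37.885 kJ/min
Sensible, feed 202→25 °C: -457.37 kJ/min
Outlet flows (mol/min): A 11.157, B 4.0432
Sensible, products 25→146 °C: 303.37 kJ/min
Q = ΔH = -191.88 kJ/min = -3.1981 kW
Heat removed = 3.1981 kJ/s

Q_out = 3.20 kJ/s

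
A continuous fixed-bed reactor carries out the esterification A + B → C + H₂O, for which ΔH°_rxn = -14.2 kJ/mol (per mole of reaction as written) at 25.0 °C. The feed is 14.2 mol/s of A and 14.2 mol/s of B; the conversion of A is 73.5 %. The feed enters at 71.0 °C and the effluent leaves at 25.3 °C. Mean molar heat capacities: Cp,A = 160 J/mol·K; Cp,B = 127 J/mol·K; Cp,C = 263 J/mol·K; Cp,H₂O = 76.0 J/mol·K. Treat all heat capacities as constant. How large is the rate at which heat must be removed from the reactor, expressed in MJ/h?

Q_out = 1200 MJ/h

Extent of reaction ξ = 0.735 × 14.2 = 10.437 mol/s
Reaction term: ξ·ΔH°_rxn = 10.437 × -14.2 = -148.21 kJ/s
Sensible, feed 71.0→25 °C: -187.47 kJ/s
Outlet flows (mol/s): A 3.763, B 3.763, C 10.437, H₂O 10.437
Sensible, products 25→25.3 °C: 1.3854 kJ/s
Q = ΔH = -334.29 kJ/s = -334.29 kW
Heat removed = 1203.4 MJ/h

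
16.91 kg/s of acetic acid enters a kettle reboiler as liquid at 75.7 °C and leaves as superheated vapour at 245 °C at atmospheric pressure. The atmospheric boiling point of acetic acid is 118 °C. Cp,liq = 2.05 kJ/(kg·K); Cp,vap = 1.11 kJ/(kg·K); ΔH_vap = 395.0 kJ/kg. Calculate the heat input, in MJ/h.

liquid 75.7→118 °C: 86.715 kJ/kg
vaporisation at 118 °C: 395 kJ/kg
vapour 118→245 °C: 140.97 kJ/kg
Δh = 86.715 + 395 + 140.97 = 622.68 kJ/kg
Q = ṁ·Δh = 16.91 kg/s × 622.68 kJ/kg = 10530 kJ/s
|Q| = 10530 kW = 37907 MJ/h

Q = 37900 MJ/h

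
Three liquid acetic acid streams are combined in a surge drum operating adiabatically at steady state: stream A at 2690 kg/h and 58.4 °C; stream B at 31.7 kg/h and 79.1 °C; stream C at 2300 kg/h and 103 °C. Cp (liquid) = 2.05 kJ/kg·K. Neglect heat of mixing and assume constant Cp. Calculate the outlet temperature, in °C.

Energy balance with Q = 0: Σ ṁᵢCp,ᵢ(T_out − Tᵢ) = 0
Σ ṁᵢCp,ᵢTᵢ = 2690×2.05×58.4 + 31.7×2.05×79.1 + 2300×2.05×103 = 812830
Σ ṁᵢCp,ᵢ = 2690×2.05 + 31.7×2.05 + 2300×2.05 = 10294
T_out = 812830 / 10294 = 78.958 °C

T_out = 79.0 °C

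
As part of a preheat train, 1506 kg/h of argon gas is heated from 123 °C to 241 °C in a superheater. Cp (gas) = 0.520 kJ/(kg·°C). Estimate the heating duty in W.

Q = ṁ·Cp·ΔT = 1506 × 0.520 × (241 − 123) = 92408 kJ/h
Converting: 92408 / 3600 s = 25.669 kW
Heating duty = 25669 W

Q = 25700 W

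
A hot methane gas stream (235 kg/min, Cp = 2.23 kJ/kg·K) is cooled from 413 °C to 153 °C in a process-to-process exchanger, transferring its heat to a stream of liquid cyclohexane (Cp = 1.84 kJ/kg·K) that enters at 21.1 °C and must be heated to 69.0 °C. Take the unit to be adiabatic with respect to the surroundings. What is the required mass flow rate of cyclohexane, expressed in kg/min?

Heat released by hot stream: Q = 235 × 2.23 × (413 − 153) = 136250 kJ/min
Energy balance on cold side (adiabatic exchanger): Q = ṁ_c·Cp_c·(T_c,out − T_c,in)
ṁ_c = 136250 / [1.84 × (69.0 − 21.1)] = 1545.9 kg/min

ṁ_c = 1550 kg/min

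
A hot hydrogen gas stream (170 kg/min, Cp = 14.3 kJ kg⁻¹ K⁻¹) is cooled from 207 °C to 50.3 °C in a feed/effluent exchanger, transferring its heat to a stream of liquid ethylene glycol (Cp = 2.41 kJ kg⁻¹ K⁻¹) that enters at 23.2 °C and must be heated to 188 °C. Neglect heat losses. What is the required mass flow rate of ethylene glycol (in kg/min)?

Heat released by hot stream: Q = 170 × 14.3 × (207 − 50.3) = 380940 kJ/min
Energy balance on cold side (adiabatic exchanger): Q = ṁ_c·Cp_c·(T_c,out − T_c,in)
ṁ_c = 380940 / [2.41 × (188 − 23.2)] = 959.13 kg/min

ṁ_c = 959 kg/min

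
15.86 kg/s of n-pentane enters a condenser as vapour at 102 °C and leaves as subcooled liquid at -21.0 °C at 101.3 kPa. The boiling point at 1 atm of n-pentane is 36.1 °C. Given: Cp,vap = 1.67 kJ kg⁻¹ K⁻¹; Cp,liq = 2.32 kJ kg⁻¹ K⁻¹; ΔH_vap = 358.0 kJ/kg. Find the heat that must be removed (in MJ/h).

Q_c = 34300 MJ/h

vapour 102→36.1 °C: -110.05 kJ/kg
condensation at 36.1 °C: -358 kJ/kg
liquid 36.1→-21.0 °C: -132.47 kJ/kg
Δh = -110.05 + -358 + -132.47 = -600.52 kJ/kg
Q = ṁ·Δh = 15.86 kg/s × -600.52 kJ/kg = -9524.3 kJ/s
|Q| = 9524.3 kW = 34288 MJ/h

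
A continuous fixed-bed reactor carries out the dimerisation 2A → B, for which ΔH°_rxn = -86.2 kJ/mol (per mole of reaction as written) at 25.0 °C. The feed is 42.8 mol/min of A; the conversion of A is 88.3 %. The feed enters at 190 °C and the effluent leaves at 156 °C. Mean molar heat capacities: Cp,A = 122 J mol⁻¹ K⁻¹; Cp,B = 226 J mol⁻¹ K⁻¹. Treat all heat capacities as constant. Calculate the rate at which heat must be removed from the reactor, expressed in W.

Q_out = 30800 W

Extent of reaction ξ = 0.883 × 42.8 / 2 = 18.896 mol/min
Reaction term: ξ·ΔH°_rxn = 18.896 × -86.2 = -1628.9 kJ/min
Sensible, feed 190→25 °C: -861.56 kJ/min
Outlet flows (mol/min): A 5.0076, B 18.896
Sensible, products 25→156 °C: 639.47 kJ/min
Q = ΔH = -1850.9 kJ/min = -30.849 kW
Heat removed = 30849 W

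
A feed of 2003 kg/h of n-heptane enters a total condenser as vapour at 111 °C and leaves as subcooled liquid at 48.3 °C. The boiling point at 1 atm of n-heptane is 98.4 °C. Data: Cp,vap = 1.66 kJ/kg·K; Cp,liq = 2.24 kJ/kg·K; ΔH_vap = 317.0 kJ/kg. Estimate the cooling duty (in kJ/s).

Q_c = 250 kJ/s

vapour 111→98.4 °C: -20.916 kJ/kg
condensation at 98.4 °C: -317 kJ/kg
liquid 98.4→48.3 °C: -112.22 kJ/kg
Δh = -20.916 + -317 + -112.22 = -450.14 kJ/kg
Q = ṁ·Δh = 2003 kg/h × -450.14 kJ/kg = -901630 kJ/h
|Q| = 250.45 kW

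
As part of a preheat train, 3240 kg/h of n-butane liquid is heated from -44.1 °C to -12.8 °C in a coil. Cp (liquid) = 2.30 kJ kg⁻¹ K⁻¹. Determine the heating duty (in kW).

Q = 64.8 kW

Q = ṁ·Cp·ΔT = 3240 × 2.30 × (-12.8 − -44.1) = 233250 kJ/h
Converting: 233250 / 3600 s = 64.791 kW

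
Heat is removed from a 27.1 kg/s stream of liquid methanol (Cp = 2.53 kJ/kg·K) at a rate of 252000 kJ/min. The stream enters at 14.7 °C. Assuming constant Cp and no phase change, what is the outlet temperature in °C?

Q = 252000 kJ/min = 4200 kJ/s
ΔT = Q/(ṁ·Cp) = 4200/(27.1×2.53) = 61.258 K
T_out = 14.7 − 61.258 = -46.558 °C

T_out = -46.6 °C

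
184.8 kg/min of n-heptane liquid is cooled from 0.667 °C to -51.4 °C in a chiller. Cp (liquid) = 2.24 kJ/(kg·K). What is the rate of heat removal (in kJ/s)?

Q = ṁ·Cp·ΔT = 184.8 × 2.24 × (-51.4 − 0.667) = -21553 kJ/min
Converting: 21553 / 60 s = 359.22 kW

Q_c = 359 kJ/s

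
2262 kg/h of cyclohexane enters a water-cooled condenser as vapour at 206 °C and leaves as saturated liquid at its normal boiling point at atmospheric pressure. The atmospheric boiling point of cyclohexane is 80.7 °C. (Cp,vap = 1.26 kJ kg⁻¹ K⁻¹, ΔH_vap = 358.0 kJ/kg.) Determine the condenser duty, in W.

vapour 206→80.7 °C: -157.88 kJ/kg
condensation at 80.7 °C: -358 kJ/kg
Δh = -157.88 + -358 = -515.88 kJ/kg
Q = ṁ·Δh = 2262 kg/h × -515.88 kJ/kg = -1.1669e+06 kJ/h
|Q| = 324.14 kW = 324140 W

Q_c = 324000 W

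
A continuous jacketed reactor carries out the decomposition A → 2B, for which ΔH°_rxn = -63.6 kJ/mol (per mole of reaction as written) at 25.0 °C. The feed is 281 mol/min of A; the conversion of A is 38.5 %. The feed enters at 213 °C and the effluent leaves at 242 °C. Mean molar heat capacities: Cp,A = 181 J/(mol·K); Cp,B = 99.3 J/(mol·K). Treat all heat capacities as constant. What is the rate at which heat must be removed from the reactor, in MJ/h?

Extent of reaction ξ = 0.385 × 281 = 108.19 mol/min
Reaction term: ξ·ΔH°_rxn = 108.19 × -63.6 = -6880.6 kJ/min
Sensible, feed 213→25 °C: -9561.9 kJ/min
Outlet flows (mol/min): A 172.81, B 216.37
Sensible, products 25→242 °C: 11450 kJ/min
Q = ΔH = -4992.4 kJ/min = -83.207 kW
Heat removed = 299.55 MJ/h

Q_out = 300 MJ/h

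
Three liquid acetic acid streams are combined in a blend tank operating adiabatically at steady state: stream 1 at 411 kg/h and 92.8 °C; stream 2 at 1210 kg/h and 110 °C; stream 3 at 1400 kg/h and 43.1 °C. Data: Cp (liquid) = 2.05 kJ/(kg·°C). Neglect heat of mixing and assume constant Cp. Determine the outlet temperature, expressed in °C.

Adiabatic, steady state ⇒ Σ ṁᵢCp,ᵢ(T_out − Tᵢ) = 0
Σ ṁᵢCp,ᵢTᵢ = 411×2.05×92.8 + 1210×2.05×110 + 1400×2.05×43.1 = 474740
Σ ṁᵢCp,ᵢ = 411×2.05 + 1210×2.05 + 1400×2.05 = 6193
T_out = 474740 / 6193 = 76.657 °C

T_out = 76.7 °C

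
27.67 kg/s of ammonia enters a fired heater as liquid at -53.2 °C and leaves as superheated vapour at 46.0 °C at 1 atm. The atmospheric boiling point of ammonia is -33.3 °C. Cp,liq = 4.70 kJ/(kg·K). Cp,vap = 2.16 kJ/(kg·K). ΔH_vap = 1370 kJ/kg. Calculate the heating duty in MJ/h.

Q = 163000 MJ/h

liquid -53.2→-33.3 °C: 93.53 kJ/kg
vaporisation at -33.3 °C: 1370 kJ/kg
vapour -33.3→46.0 °C: 171.29 kJ/kg
Δh = 93.53 + 1370 + 171.29 = 1634.8 kJ/kg
Q = ṁ·Δh = 27.67 kg/s × 1634.8 kJ/kg = 45235 kJ/s
|Q| = 45235 kW = 162850 MJ/h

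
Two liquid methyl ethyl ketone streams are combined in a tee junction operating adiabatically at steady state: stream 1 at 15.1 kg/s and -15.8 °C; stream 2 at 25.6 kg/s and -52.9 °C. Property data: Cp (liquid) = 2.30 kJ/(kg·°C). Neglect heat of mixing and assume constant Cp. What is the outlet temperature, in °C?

T_out = -39.1 °C

No heat crosses the boundary, so H_out = H_in.
T_out = Σ ṁᵢCp,ᵢTᵢ / Σ ṁᵢCp,ᵢ
      = -3663.5 / 93.61 = -39.136 °C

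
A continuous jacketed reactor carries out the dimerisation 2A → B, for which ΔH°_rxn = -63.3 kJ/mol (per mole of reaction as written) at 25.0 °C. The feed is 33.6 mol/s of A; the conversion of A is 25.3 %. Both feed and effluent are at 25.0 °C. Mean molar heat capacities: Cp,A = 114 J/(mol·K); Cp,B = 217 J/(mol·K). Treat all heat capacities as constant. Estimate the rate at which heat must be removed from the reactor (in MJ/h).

Q_out = 969 MJ/h

Extent of reaction ξ = 0.253 × 33.6 / 2 = 4.2504 mol/s
Reaction term: ξ·ΔH°_rxn = 4.2504 × -63.3 = -269.05 kJ/s
Q = ΔH = -269.05 kJ/s = -269.05 kW
Heat removed = 968.58 MJ/h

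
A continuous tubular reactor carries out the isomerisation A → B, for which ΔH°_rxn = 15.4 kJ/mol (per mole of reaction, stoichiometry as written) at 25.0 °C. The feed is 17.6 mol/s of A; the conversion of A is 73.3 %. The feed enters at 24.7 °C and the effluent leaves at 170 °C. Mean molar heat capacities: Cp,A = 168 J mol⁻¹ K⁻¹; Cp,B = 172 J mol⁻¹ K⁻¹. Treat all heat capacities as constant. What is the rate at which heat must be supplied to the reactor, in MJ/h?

Q_in = 2290 MJ/h

Extent of reaction ξ = 0.733 × 17.6 = 12.901 mol/s
Reaction term: ξ·ΔH°_rxn = 12.901 × 15.4 = 198.67 kJ/s
Sensible, feed 24.7→25 °C: 0.88704 kJ/s
Outlet flows (mol/s): A 4.6992, B 12.901
Sensible, products 25→170 °C: 436.22 kJ/s
Q = ΔH = 635.78 kJ/s = 635.78 kW
Heat supplied = 2288.8 MJ/h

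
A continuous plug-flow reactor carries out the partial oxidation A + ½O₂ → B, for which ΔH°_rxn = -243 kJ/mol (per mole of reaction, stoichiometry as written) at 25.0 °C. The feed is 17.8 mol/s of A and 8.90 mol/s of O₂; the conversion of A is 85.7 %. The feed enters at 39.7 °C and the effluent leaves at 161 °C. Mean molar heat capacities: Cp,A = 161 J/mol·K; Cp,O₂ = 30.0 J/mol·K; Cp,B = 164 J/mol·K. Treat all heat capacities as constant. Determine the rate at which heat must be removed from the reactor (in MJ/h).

Q_out = 12100 MJ/h

Extent of reaction ξ = 0.857 × 17.8 = 15.255 mol/s
Reaction term: ξ·ΔH°_rxn = 15.255 × -243 = -3706.9 kJ/s
Sensible, feed 39.7→25 °C: -46.052 kJ/s
Outlet flows (mol/s): A 2.5454, O₂ 1.2727, B 15.255
Sensible, products 25→161 °C: 401.17 kJ/s
Q = ΔH = -3351.8 kJ/s = -3351.8 kW
Heat removed = 12066 MJ/h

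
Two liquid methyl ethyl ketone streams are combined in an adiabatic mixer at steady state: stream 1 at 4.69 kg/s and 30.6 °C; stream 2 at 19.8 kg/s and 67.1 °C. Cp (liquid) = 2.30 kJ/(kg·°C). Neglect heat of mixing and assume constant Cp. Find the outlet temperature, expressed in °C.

T_out = 60.1 °C

Energy balance with Q = 0: Σ ṁᵢCp,ᵢ(T_out − Tᵢ) = 0
Σ ṁᵢCp,ᵢTᵢ = 4.69×2.30×30.6 + 19.8×2.30×67.1 = 3385.8
Σ ṁᵢCp,ᵢ = 4.69×2.30 + 19.8×2.30 = 56.327
T_out = 3385.8 / 56.327 = 60.11 °C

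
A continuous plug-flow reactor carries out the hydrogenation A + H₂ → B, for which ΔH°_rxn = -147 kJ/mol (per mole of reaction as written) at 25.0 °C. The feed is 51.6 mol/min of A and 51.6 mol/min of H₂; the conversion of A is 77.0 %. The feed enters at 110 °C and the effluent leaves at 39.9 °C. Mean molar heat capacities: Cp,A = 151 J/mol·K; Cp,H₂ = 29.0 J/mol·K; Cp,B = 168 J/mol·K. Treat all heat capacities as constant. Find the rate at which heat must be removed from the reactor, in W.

Extent of reaction ξ = 0.770 × 51.6 = 39.732 mol/min
Reaction term: ξ·ΔH°_rxn = 39.732 × -147 = -5840.6 kJ/min
Sensible, feed 110→25 °C: -789.48 kJ/min
Outlet flows (mol/min): A 11.868, H₂ 11.868, B 39.732
Sensible, products 25→39.9 °C: 131.29 kJ/min
Q = ΔH = -6498.8 kJ/min = -108.31 kW
Heat removed = 108310 W

Q_out = 108000 W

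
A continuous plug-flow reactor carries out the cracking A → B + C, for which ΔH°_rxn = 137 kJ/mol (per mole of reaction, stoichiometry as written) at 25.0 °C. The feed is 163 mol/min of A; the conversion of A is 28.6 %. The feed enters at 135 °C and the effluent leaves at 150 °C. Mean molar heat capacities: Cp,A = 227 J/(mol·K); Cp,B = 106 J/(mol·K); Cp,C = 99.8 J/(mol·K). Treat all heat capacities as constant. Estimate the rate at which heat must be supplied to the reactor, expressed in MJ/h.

Q_in = 409 MJ/h

Extent of reaction ξ = 0.286 × 163 = 46.618 mol/min
Reaction term: ξ·ΔH°_rxn = 46.618 × 137 = 6386.7 kJ/min
Sensible, feed 135→25 °C: -4070.1 kJ/min
Outlet flows (mol/min): A 116.38, B 46.618, C 46.618
Sensible, products 25→150 °C: 4501.6 kJ/min
Q = ΔH = 6818.1 kJ/min = 113.64 kW
Heat supplied = 409.09 MJ/h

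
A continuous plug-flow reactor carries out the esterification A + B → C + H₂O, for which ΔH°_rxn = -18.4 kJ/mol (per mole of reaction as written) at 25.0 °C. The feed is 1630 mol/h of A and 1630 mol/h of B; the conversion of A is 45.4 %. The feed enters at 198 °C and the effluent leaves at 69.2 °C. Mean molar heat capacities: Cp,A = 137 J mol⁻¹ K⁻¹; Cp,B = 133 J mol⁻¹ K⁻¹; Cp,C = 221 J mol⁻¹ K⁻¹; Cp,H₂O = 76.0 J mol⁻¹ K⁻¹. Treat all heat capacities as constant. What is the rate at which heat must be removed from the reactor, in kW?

Extent of reaction ξ = 0.454 × 1630 = 740.02 mol/h
Reaction term: ξ·ΔH°_rxn = 740.02 × -18.4 = -13616 kJ/h
Sensible, feed 198→25 °C: -76137 kJ/h
Outlet flows (mol/h): A 889.98, B 889.98, C 740.02, H₂O 740.02
Sensible, products 25→69.2 °C: 20336 kJ/h
Q = ΔH = -69418 kJ/h = -19.283 kW
Heat removed = 19.283 kW

Q_out = 19.3 kW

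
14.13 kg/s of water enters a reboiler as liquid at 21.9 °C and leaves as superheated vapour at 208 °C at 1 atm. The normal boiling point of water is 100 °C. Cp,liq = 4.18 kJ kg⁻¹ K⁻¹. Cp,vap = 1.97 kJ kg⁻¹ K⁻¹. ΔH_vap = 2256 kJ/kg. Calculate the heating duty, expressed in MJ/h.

Q = 142000 MJ/h

liquid 21.9→100 °C: 326.46 kJ/kg
vaporisation at 100 °C: 2256 kJ/kg
vapour 100→208 °C: 212.76 kJ/kg
Δh = 326.46 + 2256 + 212.76 = 2795.2 kJ/kg
Q = ṁ·Δh = 14.13 kg/s × 2795.2 kJ/kg = 39496 kJ/s
|Q| = 39496 kW = 142190 MJ/h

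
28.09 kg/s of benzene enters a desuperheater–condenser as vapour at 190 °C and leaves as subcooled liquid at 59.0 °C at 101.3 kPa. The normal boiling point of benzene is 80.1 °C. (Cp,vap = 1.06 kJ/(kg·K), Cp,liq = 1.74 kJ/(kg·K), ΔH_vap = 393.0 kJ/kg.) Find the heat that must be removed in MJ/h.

vapour 190→80.1 °C: -116.49 kJ/kg
condensation at 80.1 °C: -393 kJ/kg
liquid 80.1→59.0 °C: -36.714 kJ/kg
Δh = -116.49 + -393 + -36.714 = -546.21 kJ/kg
Q = ṁ·Δh = 28.09 kg/s × -546.21 kJ/kg = -15343 kJ/s
|Q| = 15343 kW = 55235 MJ/h

Q_c = 55200 MJ/h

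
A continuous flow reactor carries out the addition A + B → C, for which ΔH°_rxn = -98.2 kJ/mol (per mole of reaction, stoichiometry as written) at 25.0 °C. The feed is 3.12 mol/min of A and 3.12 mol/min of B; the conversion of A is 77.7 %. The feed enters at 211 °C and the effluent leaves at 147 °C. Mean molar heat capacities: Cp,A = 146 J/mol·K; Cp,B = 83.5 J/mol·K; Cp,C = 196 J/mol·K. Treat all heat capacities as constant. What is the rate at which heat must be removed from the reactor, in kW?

Extent of reaction ξ = 0.777 × 3.12 = 2.4242 mol/min
Reaction term: ξ·ΔH°_rxn = 2.4242 × -98.2 = -238.06 kJ/min
Sensible, feed 211→25 °C: -133.18 kJ/min
Outlet flows (mol/min): A 0.69576, B 0.69576, C 2.4242
Sensible, products 25→147 °C: 77.449 kJ/min
Q = ΔH = -293.79 kJ/min = -4.8966 kW
Heat removed = 4.8966 kW

Q_out = 4.90 kW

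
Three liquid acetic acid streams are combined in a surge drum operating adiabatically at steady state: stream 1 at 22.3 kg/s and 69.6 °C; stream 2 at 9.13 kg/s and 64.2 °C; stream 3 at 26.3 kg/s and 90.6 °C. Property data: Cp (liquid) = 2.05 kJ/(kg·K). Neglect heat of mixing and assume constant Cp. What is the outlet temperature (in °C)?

T_out = 78.3 °C

Energy balance with Q = 0: Σ ṁᵢCp,ᵢ(T_out − Tᵢ) = 0
Σ ṁᵢCp,ᵢTᵢ = 22.3×2.05×69.6 + 9.13×2.05×64.2 + 26.3×2.05×90.6 = 9268.1
Σ ṁᵢCp,ᵢ = 22.3×2.05 + 9.13×2.05 + 26.3×2.05 = 118.35
T_out = 9268.1 / 118.35 = 78.313 °C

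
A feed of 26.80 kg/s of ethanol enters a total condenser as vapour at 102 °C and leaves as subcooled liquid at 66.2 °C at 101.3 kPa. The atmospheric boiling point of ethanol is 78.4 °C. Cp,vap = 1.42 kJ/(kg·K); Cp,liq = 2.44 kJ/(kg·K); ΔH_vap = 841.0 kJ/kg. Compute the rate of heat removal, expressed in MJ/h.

Q_c = 87200 MJ/h

vapour 102→78.4 °C: -33.512 kJ/kg
condensation at 78.4 °C: -841 kJ/kg
liquid 78.4→66.2 °C: -29.768 kJ/kg
Δh = -33.512 + -841 + -29.768 = -904.28 kJ/kg
Q = ṁ·Δh = 26.80 kg/s × -904.28 kJ/kg = -24235 kJ/s
|Q| = 24235 kW = 87245 MJ/h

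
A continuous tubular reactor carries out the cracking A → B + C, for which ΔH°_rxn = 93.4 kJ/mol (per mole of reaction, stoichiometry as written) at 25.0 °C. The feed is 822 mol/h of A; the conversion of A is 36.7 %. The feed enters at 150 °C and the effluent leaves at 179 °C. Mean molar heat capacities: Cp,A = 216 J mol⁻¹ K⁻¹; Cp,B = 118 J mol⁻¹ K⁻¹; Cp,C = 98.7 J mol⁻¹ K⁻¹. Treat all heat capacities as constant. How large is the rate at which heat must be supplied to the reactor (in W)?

Q_in = 9270 W

Extent of reaction ξ = 0.367 × 822 = 301.67 mol/h
Reaction term: ξ·ΔH°_rxn = 301.67 × 93.4 = 28176 kJ/h
Sensible, feed 150→25 °C: -22194 kJ/h
Outlet flows (mol/h): A 520.33, B 301.67, C 301.67
Sensible, products 25→179 °C: 27376 kJ/h
Q = ΔH = 33358 kJ/h = 9.2661 kW
Heat supplied = 9266.1 W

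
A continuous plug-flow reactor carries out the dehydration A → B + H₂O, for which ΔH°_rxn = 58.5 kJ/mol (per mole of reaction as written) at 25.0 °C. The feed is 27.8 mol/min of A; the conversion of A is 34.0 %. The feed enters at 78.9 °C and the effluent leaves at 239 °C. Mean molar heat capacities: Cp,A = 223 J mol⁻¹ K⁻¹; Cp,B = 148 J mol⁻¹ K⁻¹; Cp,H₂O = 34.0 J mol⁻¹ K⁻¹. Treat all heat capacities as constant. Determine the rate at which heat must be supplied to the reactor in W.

Extent of reaction ξ = 0.340 × 27.8 = 9.452 mol/min
Reaction term: ξ·ΔH°_rxn = 9.452 × 58.5 = 552.94 kJ/min
Sensible, feed 78.9→25 °C: -334.15 kJ/min
Outlet flows (mol/min): A 18.348, B 9.452, H₂O 9.452
Sensible, products 25→239 °C: 1243.7 kJ/min
Q = ΔH = 1462.5 kJ/min = 24.376 kW
Heat supplied = 24376 W

Q_in = 24400 W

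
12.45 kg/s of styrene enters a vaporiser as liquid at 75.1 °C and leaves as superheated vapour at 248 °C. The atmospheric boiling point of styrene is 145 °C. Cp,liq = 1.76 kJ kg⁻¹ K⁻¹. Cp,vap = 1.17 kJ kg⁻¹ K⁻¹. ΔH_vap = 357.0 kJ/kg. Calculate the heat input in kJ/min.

Q = 449000 kJ/min

liquid 75.1→145 °C: 123.02 kJ/kg
vaporisation at 145 °C: 357 kJ/kg
vapour 145→248 °C: 120.51 kJ/kg
Δh = 123.02 + 357 + 120.51 = 600.53 kJ/kg
Q = ṁ·Δh = 12.45 kg/s × 600.53 kJ/kg = 7476.6 kJ/s
|Q| = 7476.6 kW = 448600 kJ/min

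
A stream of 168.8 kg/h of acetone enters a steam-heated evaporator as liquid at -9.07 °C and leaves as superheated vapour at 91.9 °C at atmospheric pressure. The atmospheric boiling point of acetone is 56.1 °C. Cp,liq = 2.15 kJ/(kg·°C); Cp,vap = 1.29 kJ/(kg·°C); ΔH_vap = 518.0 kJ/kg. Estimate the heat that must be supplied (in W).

liquid -9.07→56.1 °C: 140.12 kJ/kg
vaporisation at 56.1 °C: 518 kJ/kg
vapour 56.1→91.9 °C: 46.182 kJ/kg
Δh = 140.12 + 518 + 46.182 = 704.3 kJ/kg
Q = ṁ·Δh = 168.8 kg/h × 704.3 kJ/kg = 118890 kJ/h
|Q| = 33.024 kW = 33024 W

Q = 33000 W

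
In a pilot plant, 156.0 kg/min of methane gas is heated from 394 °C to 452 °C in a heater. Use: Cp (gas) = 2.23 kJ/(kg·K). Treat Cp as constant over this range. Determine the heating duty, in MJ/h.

Q = 1210 MJ/h

Q = ṁ·Cp·ΔT = 156.0 × 2.23 × (452 − 394) = 20177 kJ/min
Converting: 20177 / 60 s = 336.28 kW
Heating duty = 1210.6 MJ/h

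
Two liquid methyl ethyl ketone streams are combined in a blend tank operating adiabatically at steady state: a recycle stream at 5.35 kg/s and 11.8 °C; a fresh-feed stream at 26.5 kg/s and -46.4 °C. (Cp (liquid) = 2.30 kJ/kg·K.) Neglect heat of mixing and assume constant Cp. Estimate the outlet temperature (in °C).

T_out = -36.6 °C

Energy balance with Q = 0: Σ ṁᵢCp,ᵢ(T_out − Tᵢ) = 0
Σ ṁᵢCp,ᵢTᵢ = 5.35×2.30×11.8 + 26.5×2.30×-46.4 = -2682.9
Σ ṁᵢCp,ᵢ = 5.35×2.30 + 26.5×2.30 = 73.255
T_out = -2682.9 / 73.255 = -36.624 °C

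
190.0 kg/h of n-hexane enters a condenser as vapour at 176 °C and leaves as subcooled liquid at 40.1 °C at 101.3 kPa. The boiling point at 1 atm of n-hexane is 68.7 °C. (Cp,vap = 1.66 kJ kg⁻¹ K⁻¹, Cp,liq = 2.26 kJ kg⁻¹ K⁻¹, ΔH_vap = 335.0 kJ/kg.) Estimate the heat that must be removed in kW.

vapour 176→68.7 °C: -178.12 kJ/kg
condensation at 68.7 °C: -335 kJ/kg
liquid 68.7→40.1 °C: -64.636 kJ/kg
Δh = -178.12 + -335 + -64.636 = -577.75 kJ/kg
Q = ṁ·Δh = 190.0 kg/h × -577.75 kJ/kg = -109770 kJ/h
|Q| = 30.493 kW

Q_c = 30.5 kW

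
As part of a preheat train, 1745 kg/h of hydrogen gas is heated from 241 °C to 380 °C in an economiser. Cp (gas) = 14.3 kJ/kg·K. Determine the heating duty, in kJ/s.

Q = ṁ·Cp·ΔT = 1745 × 14.3 × (380 − 241) = 3.4685e+06 kJ/h
Converting: 3.4685e+06 / 3600 s = 963.48 kW

Q = 963 kJ/s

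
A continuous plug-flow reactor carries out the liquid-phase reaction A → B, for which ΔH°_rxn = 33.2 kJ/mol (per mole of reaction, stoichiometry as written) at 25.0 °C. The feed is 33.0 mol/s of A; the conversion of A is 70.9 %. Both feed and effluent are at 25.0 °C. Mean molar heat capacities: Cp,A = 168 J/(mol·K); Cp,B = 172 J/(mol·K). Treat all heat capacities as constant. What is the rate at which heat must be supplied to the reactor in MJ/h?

Q_in = 2800 MJ/h

Extent of reaction ξ = 0.709 × 33.0 = 23.397 mol/s
Reaction term: ξ·ΔH°_rxn = 23.397 × 33.2 = 776.78 kJ/s
Q = ΔH = 776.78 kJ/s = 776.78 kW
Heat supplied = 2796.4 MJ/h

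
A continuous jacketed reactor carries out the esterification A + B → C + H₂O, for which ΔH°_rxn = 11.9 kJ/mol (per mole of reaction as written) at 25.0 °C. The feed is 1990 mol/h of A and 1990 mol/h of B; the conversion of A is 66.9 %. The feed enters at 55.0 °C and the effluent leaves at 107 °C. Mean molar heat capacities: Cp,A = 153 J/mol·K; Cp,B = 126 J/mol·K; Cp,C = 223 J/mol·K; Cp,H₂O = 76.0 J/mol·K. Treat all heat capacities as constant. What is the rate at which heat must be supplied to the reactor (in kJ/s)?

Q_in = 13.0 kJ/s

Extent of reaction ξ = 0.669 × 1990 = 1331.3 mol/h
Reaction term: ξ·ΔH°_rxn = 1331.3 × 11.9 = 15843 kJ/h
Sensible, feed 55.0→25 °C: -16656 kJ/h
Outlet flows (mol/h): A 658.69, B 658.69, C 1331.3, H₂O 1331.3
Sensible, products 25→107 °C: 47711 kJ/h
Q = ΔH = 46897 kJ/h = 13.027 kW
Heat supplied = 13.027 kJ/s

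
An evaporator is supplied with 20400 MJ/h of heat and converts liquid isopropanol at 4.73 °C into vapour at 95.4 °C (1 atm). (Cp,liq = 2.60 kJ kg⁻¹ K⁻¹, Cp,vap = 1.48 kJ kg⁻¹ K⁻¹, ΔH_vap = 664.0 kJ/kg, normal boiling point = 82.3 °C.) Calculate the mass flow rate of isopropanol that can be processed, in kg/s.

ṁ = 6.40 kg/s

Δh = 2.60×(82.3−4.73) + 664.0 + 1.48×(95.4−82.3) = 885.07 kJ/kg
Q = 20400 MJ/h = 5666.7 kJ/s = 5666.7 kJ/s
ṁ = Q/Δh = 5666.7 / 885.07 = 6.4025 kg/s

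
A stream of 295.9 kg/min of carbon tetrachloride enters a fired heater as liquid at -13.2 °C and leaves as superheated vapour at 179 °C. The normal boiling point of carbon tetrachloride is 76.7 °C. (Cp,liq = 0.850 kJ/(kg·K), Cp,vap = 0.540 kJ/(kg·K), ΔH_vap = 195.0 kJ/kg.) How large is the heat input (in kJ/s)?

Q = 1610 kJ/s

liquid -13.2→76.7 °C: 76.415 kJ/kg
vaporisation at 76.7 °C: 195 kJ/kg
vapour 76.7→179 °C: 55.242 kJ/kg
Δh = 76.415 + 195 + 55.242 = 326.66 kJ/kg
Q = ṁ·Δh = 295.9 kg/min × 326.66 kJ/kg = 96658 kJ/min
|Q| = 1611 kW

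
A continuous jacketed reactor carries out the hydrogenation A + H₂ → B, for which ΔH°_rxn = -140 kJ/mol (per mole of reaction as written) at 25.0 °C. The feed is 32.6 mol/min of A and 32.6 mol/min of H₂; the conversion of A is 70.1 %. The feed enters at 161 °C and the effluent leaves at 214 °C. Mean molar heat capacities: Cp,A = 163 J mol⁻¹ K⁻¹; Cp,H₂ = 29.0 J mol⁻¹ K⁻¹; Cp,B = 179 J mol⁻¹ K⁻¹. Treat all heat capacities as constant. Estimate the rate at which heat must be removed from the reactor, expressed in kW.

Extent of reaction ξ = 0.701 × 32.6 = 22.853 mol/min
Reaction term: ξ·ΔH°_rxn = 22.853 × -140 = -3199.4 kJ/min
Sensible, feed 161→25 °C: -851.25 kJ/min
Outlet flows (mol/min): A 9.7474, H₂ 9.7474, B 22.853
Sensible, products 25→214 °C: 1126.8 kJ/min
Q = ΔH = -2923.8 kJ/min = -48.73 kW
Heat removed = 48.73 kW

Q_out = 48.7 kW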